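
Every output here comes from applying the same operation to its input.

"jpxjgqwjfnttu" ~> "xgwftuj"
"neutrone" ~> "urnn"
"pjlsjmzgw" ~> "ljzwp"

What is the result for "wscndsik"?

The transformation: keep every other character starting from the first (positions 1st, 3rd, 5th, ...), then move the first character to the end.
Applying both steps to "wscndsik": "wcdi", then "cdiw".

cdiw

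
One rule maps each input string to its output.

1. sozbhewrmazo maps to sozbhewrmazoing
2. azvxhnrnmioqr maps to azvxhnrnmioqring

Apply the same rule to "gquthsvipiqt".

What's happening: append "ing".
"gquthsvipiqt" → "gquthsvipiqting".

gquthsvipiqting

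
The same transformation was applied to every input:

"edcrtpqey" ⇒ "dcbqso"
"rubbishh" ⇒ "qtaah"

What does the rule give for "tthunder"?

ssgtm

Looking at the pairs, the operation is to delete the last 3 characters, then shift every letter 1 place backward in the alphabet (wrapping around).
For "tthunder", step one produces "tthun"; step two turns that into "ssgtm".
(Check on "rubbishh": → "rubbi" → "qtaah" ✓)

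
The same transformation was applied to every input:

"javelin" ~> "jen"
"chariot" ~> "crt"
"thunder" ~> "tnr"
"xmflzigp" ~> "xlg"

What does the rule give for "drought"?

dut

The pattern: keep one character in every 3, starting at position 1 (positions 1st, 4th, 7th, ...).
Applying that to "drought" gives "dut".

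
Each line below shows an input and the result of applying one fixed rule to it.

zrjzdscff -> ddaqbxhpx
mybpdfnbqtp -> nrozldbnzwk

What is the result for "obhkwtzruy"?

wspxruifzm

What's happening: shift every letter 2 places backward in the alphabet (wrapping around), then reverse the string.
For "obhkwtzruy", step one produces "mzfiurxpsw"; step two turns that into "wspxruifzm".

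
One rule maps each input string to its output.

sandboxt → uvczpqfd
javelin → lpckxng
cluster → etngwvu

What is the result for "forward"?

hfqttcy

Looking at the pairs, the operation is to shift every letter 2 places forward in the alphabet (wrapping around), then take characters alternately from the front and the back (1st, last, 2nd, 2nd-last, ...).
Applying both steps to "forward": "hqtyctf", then "hfqttcy".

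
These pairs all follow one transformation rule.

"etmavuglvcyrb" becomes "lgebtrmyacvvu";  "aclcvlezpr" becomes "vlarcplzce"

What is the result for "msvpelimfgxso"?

In each case the input is transformed by: take characters alternately from the front and the back (1st, last, 2nd, 2nd-last, ...), then move the last 2 characters to the front (rotate right by 2).
On "msvpelimfgxso" that produces "mimossvxpgefl".

mimossvxpgefl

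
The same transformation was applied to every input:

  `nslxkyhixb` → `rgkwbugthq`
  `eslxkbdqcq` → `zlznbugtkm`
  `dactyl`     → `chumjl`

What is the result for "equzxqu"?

gzdnzdi

Looking at the pairs, the operation is to move the last 3 characters to the front (rotate right by 3), then shift every letter 9 places forward in the alphabet (wrapping around).
On "equzxqu" that produces "gzdnzdi".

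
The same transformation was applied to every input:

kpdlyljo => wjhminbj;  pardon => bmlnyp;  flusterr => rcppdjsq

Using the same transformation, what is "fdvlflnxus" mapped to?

The transformation: swap the front and back halves of the string, then shift every letter 2 places backward in the alphabet (wrapping around).
Applying both steps to "fdvlflnxus": "lnxusfdvlf", then "jlvsqdbtjd".
(Check on "kpdlyljo": → "yljokpdl" → "wjhminbj" ✓)

jlvsqdbtjd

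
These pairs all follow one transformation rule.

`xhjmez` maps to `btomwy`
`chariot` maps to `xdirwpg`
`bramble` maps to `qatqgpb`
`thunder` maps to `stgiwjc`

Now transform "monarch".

The rule is to move the last 3 characters to the front (rotate right by 3), then shift every letter 11 places backward in the alphabet (wrapping around).
For "monarch", step one produces "rchmona"; step two turns that into "grwbdcp".

grwbdcp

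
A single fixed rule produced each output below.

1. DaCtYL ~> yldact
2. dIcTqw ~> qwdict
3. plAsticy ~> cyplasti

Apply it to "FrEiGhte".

tefreigh

The transformation: move the last 2 characters to the front (rotate right by 2), then convert every letter to lowercase.
On "FrEiGhte": the first step gives "teFrEiGh", and the second then gives "tefreigh".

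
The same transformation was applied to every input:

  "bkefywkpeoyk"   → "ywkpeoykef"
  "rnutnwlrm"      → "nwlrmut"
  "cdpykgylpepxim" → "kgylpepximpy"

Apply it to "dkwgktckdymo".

The pattern: delete the first 2 characters, then move the first 2 characters to the end (rotate left by 2).
Working it through for "dkwgktckdymo": intermediate "wgktckdymo", final "ktckdymowg".

ktckdymowg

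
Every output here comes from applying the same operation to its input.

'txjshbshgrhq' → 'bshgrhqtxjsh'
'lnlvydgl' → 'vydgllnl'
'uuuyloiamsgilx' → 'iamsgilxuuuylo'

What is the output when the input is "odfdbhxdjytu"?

Looking at the pairs, the operation is to move the last character to the front, then swap the front and back halves of the string.
"odfdbhxdjytu" → "hxdjytuodfdb".

hxdjytuodfdb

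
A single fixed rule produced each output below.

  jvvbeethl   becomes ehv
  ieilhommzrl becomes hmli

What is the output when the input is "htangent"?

The rule is to move the first 3 characters to the end (rotate left by 3), then keep one character in every 3, starting at position 2 (positions 2nd, 5th, 8th, ...).
So "htangent" becomes "gta".

gta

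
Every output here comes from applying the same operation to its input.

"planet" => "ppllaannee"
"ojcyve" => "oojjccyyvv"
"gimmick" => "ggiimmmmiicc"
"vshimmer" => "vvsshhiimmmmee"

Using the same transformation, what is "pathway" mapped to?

ppaatthhwwaa

What's happening: delete the last character, then double every character.
So "pathway" becomes "ppaatthhwwaa".
(Check on "vshimmer": → "vshimme" → "vvsshhiimmmmee" ✓)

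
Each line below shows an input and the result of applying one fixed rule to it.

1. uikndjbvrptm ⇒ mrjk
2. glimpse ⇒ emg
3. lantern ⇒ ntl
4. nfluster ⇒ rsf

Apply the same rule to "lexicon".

nil

The transformation: reverse the string, then keep one character in every 3, starting at position 1 (positions 1st, 4th, 7th, ...).
Working it through for "lexicon": intermediate "nocixel", final "nil".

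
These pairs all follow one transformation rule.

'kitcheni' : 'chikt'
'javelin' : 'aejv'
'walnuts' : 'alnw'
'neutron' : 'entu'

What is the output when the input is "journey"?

The rule is to delete the last 3 characters, then sort the characters into alphabetical order.
Starting from "journey": after the first operation, "jour"; after the second, "joru".

joru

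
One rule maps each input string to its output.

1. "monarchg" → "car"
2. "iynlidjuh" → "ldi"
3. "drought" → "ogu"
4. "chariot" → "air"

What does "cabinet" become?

bni

Rule — take characters alternately from the front and the back (1st, last, 2nd, 2nd-last, ...), then keep only the last 3 characters.
Applying both steps to "cabinet": "ctaebni", then "bni".
(Check on "iynlidjuh": → "ihyunjldi" → "ldi" ✓)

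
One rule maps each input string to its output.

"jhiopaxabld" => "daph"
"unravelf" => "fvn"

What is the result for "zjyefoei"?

ifj

Each output is the input with this applied: reverse the string, then keep one character in every 3, starting at position 1 (positions 1st, 4th, 7th, ...).
For "zjyefoei" the result is "ifj".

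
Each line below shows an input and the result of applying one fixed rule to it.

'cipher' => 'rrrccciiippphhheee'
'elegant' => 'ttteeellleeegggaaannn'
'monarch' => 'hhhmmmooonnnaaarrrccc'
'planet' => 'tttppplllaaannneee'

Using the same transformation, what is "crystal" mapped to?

lllcccrrryyyssstttaaa

The transformation: repeat every character 3 times, then move the last 3 characters to the front (rotate right by 3).
For "crystal", step one produces "cccrrryyyssstttaaalll"; step two turns that into "lllcccrrryyyssstttaaa".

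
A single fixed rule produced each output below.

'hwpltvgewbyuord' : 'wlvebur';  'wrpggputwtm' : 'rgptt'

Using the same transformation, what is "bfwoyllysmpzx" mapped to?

folymz

In each case the input is transformed by: keep every other character starting from the second (positions 2nd, 4th, 6th, ...).
"bfwoyllysmpzx" → "folymz".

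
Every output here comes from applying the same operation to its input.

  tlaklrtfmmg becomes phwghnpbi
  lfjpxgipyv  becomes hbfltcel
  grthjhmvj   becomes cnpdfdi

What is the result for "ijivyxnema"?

What's happening: delete the last 2 characters, then shift every letter 4 places backward in the alphabet (wrapping around).
On "ijivyxnema" that produces "eferutja".

eferutja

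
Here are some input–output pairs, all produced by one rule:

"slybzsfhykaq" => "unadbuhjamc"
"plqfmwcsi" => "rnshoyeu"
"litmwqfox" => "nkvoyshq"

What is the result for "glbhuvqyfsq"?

indjwxsahu

Rule — shift every letter 2 places forward in the alphabet (wrapping around), then delete the last character.
Doing the same to "glbhuvqyfsq": "indjwxsahu".
(Check on "plqfmwcsi": → "rnshoyeuk" → "rnshoyeu" ✓)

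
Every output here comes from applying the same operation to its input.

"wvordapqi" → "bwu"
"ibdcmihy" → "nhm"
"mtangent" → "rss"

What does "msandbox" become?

Each output is the input with this applied: keep one character in every 3, starting at position 1 (positions 1st, 4th, 7th, ...), then shift every letter 5 places forward in the alphabet (wrapping around).
Working it through for "msandbox": intermediate "mno", final "rst".

rst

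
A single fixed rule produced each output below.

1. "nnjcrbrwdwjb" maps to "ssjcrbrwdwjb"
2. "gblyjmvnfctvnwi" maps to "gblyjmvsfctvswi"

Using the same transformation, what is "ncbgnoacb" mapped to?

scbgsoacb

The rule is to replace every "n" with "s".
Applying that to "ncbgnoacb" gives "scbgsoacb".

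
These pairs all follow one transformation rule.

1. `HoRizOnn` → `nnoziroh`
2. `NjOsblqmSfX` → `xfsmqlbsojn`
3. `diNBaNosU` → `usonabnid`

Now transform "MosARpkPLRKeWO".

What's happening: reverse the string, then convert every letter to lowercase.
For "MosARpkPLRKeWO", step one produces "OWeKRLPkpRAsoM"; step two turns that into "owekrlpkprasom".

owekrlpkprasom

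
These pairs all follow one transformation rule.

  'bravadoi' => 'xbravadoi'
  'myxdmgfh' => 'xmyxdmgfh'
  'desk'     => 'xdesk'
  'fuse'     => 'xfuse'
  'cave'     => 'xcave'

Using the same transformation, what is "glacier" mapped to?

Rule — prepend "x".
"glacier" → "xglacier".

xglacier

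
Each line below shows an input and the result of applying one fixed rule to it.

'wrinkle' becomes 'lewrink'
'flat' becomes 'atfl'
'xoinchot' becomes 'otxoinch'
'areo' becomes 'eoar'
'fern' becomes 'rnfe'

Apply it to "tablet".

ettabl

The pattern: move the last 2 characters to the front (rotate right by 2).
So "tablet" becomes "ettabl".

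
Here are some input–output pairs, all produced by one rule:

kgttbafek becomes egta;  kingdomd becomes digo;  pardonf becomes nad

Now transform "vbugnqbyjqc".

The pattern: keep every other character starting from the second (positions 2nd, 4th, 6th, ...), then move the last character to the front.
For "vbugnqbyjqc" the result is "qbgqy".

qbgqy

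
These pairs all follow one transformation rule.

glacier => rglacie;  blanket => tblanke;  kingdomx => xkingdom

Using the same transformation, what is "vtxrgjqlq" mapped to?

What's happening: move the last character to the front.
On "vtxrgjqlq" that produces "qvtxrgjql".

qvtxrgjql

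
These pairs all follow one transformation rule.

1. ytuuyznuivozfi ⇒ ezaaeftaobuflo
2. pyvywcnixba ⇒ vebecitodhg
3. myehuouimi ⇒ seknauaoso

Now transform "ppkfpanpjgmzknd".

vvqlvgtvpmsfqtj

Each output is the input with this applied: shift every letter 6 places forward in the alphabet (wrapping around).
On "ppkfpanpjgmzknd" that produces "vvqlvgtvpmsfqtj".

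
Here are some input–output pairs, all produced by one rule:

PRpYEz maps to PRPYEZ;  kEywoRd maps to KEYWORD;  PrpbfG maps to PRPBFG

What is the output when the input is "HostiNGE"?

In each case the input is transformed by: convert every letter to uppercase.
Applying that to "HostiNGE" gives "HOSTINGE".

HOSTINGE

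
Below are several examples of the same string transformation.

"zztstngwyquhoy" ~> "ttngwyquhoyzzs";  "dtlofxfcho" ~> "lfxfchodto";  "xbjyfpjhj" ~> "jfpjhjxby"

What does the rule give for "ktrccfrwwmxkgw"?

Rule — move the first 3 characters to the end (rotate left by 3), then swap the first and last characters.
Doing the same to "ktrccfrwwmxkgw": "rcfrwwmxkgwktc".

rcfrwwmxkgwktc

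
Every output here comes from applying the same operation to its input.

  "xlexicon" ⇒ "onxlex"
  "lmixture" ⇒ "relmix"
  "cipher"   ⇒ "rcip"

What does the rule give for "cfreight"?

Looking at the pairs, the operation is to swap the front and back halves of the string, then delete the first 2 characters.
Applying both steps to "cfreight": "ightcfre", then "htcfre".

htcfre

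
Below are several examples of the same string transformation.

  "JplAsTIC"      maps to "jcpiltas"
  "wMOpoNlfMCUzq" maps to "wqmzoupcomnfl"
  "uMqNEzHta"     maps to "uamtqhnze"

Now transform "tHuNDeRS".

tshruend

Rule — take characters alternately from the front and the back (1st, last, 2nd, 2nd-last, ...), then convert every letter to lowercase.
"tHuNDeRS" → "tSHRueND" → "tshruend".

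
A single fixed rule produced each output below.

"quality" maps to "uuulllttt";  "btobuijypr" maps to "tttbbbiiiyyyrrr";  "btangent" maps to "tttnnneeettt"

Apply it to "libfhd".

iiifffddd

The rule is to keep every other character starting from the second (positions 2nd, 4th, 6th, ...), then repeat every character 3 times.
Working it through for "libfhd": intermediate "ifd", final "iiifffddd".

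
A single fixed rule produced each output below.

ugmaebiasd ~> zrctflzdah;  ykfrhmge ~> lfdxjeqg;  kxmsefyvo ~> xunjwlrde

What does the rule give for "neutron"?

In each case the input is transformed by: shift every letter 1 place backward in the alphabet (wrapping around), then move the last 3 characters to the front (rotate right by 3).
On "neutron" that produces "qnmmdts".

qnmmdts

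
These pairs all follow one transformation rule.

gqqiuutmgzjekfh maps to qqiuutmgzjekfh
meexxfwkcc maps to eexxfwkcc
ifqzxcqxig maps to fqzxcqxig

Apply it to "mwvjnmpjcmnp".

Rule — delete the first character.
Doing the same to "mwvjnmpjcmnp": "wvjnmpjcmnp".

wvjnmpjcmnp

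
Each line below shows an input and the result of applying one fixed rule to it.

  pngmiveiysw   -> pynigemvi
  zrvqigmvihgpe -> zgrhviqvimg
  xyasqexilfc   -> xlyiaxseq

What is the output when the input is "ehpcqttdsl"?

The rule is to delete the last 2 characters, then take characters alternately from the front and the back (1st, last, 2nd, 2nd-last, ...).
"ehpcqttdsl" → "ehpcqttd" → "edhtptcq".
(Check on "pngmiveiysw": → "pngmiveiy" → "pynigemvi" ✓)

edhtptcq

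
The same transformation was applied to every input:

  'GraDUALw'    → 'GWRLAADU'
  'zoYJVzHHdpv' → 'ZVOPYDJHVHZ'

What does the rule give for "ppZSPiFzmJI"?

PIPJZMSZPFI

The pattern: take characters alternately from the front and the back (1st, last, 2nd, 2nd-last, ...), then convert every letter to uppercase.
For "ppZSPiFzmJI", step one produces "pIpJZmSzPFi"; step two turns that into "PIPJZMSZPFI".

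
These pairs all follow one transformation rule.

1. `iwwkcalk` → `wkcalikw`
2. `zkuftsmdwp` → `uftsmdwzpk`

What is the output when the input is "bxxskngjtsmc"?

xskngjtsmbcx

The rule is to swap the first and last characters, then move the first 2 characters to the end (rotate left by 2).
Working it through for "bxxskngjtsmc": intermediate "cxxskngjtsmb", final "xskngjtsmbcx".
(Check on "zkuftsmdwp": → "pkuftsmdwz" → "uftsmdwzpk" ✓)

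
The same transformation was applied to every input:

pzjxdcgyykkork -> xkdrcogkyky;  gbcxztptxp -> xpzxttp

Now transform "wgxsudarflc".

sculdfar

What's happening: delete the first 3 characters, then take characters alternately from the front and the back (1st, last, 2nd, 2nd-last, ...).
For "wgxsudarflc", step one produces "sudarflc"; step two turns that into "sculdfar".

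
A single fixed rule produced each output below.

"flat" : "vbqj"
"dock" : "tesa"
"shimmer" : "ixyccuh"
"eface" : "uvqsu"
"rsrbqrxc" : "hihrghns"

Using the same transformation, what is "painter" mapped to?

fqydjuh

The pattern: shift every letter 10 places backward in the alphabet (wrapping around).
So "painter" becomes "fqydjuh".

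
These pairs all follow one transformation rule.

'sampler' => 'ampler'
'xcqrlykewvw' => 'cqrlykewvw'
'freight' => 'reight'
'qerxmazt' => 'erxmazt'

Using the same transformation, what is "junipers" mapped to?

The transformation: delete the first character.
For "junipers" the result is "unipers".

unipers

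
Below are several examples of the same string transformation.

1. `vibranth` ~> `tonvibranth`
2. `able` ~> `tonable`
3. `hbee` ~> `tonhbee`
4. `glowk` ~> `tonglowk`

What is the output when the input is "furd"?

What's happening: prepend "ton".
On "furd" that produces "tonfurd".

tonfurd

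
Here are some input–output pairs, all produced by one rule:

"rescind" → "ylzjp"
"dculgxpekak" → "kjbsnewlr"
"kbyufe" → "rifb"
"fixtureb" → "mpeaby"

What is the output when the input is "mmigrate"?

Each output is the input with this applied: delete the last 2 characters, then shift every letter 7 places forward in the alphabet (wrapping around).
Starting from "mmigrate": after the first operation, "mmigra"; after the second, "ttpnyh".

ttpnyh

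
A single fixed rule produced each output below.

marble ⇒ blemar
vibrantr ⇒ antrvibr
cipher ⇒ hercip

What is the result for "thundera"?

derathun

Rule — swap the front and back halves of the string.
On "thundera" that produces "derathun".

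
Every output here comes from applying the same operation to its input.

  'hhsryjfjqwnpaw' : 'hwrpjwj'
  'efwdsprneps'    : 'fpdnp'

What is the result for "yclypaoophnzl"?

The rule is to keep every other character starting from the second (positions 2nd, 4th, 6th, ...), then take characters alternately from the front and the back (1st, last, 2nd, 2nd-last, ...).
Doing the same to "yclypaoophnzl": "czyhao".

czyhao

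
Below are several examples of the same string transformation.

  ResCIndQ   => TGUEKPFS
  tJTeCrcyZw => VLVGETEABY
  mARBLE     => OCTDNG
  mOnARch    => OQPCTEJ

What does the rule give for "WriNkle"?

YTKPMNG

Looking at the pairs, the operation is to shift every letter 2 places forward in the alphabet (wrapping around), then convert every letter to uppercase.
For "WriNkle" the result is "YTKPMNG".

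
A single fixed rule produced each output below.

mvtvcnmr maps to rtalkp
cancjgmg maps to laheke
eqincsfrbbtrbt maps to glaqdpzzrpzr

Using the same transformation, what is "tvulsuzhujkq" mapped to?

sjqsxfshio

What's happening: delete the first 2 characters, then shift every letter 2 places backward in the alphabet (wrapping around).
On "tvulsuzhujkq": the first step gives "ulsuzhujkq", and the second then gives "sjqsxfshio".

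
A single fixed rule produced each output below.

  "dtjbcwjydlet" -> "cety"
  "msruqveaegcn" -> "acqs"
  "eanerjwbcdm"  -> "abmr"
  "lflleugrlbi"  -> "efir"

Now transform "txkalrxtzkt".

In each case the input is transformed by: keep one character in every 3, starting at position 2 (positions 2nd, 5th, 8th, ...), then sort the characters into alphabetical order.
On "txkalrxtzkt": the first step gives "xltt", and the second then gives "lttx".
(Check on "dtjbcwjydlet": → "tcye" → "cety" ✓)

lttx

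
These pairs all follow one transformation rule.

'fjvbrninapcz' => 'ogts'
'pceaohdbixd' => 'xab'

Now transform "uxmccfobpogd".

fyiw

Each output is the input with this applied: keep one character in every 3, starting at position 3 (positions 3rd, 6th, 9th, ...), then shift every letter 7 places backward in the alphabet (wrapping around).
"uxmccfobpogd" → "mfpd" → "fyiw".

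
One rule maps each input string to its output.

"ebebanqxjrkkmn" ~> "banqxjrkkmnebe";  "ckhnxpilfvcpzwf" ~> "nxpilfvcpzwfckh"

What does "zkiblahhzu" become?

blahhzuzki

What's happening: move the first 3 characters to the end (rotate left by 3).
Doing the same to "zkiblahhzu": "blahhzuzki".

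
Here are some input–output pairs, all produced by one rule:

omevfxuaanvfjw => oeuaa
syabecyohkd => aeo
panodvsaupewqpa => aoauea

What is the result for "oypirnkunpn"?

oiu

Each output is the input with this applied: keep only the vowels.
For "oypirnkunpn" the result is "oiu".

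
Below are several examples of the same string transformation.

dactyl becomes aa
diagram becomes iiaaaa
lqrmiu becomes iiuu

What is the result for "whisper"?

Looking at the pairs, the operation is to double every character, then keep only the vowels.
Starting from "whisper": after the first operation, "wwhhiissppeerr"; after the second, "iiee".

iiee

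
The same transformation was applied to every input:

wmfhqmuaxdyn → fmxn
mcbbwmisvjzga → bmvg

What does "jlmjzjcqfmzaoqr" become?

mjfar

Looking at the pairs, the operation is to keep one character in every 3, starting at position 3 (positions 3rd, 6th, 9th, ...).
"jlmjzjcqfmzaoqr" → "mjfar".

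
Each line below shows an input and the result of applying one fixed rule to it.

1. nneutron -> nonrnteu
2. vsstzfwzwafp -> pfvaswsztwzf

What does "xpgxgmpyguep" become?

pexupggyxpgm

Each output is the input with this applied: move the last character to the front, then take characters alternately from the front and the back (1st, last, 2nd, 2nd-last, ...).
"xpgxgmpyguep" → "pexupggyxpgm".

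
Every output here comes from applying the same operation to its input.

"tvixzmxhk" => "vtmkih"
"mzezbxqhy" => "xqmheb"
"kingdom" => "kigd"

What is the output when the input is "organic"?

igca

The rule is to sort the characters into reverse alphabetical order, then delete the first 3 characters.
Starting from "organic": after the first operation, "ronigca"; after the second, "igca".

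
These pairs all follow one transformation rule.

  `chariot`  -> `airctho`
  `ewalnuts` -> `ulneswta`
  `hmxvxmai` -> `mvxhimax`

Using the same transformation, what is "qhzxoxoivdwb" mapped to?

ixoqbhwzdxvo

Rule — take characters alternately from the front and the back (1st, last, 2nd, 2nd-last, ...), then move the last 3 characters to the front (rotate right by 3).
"qhzxoxoivdwb" → "ixoqbhwzdxvo".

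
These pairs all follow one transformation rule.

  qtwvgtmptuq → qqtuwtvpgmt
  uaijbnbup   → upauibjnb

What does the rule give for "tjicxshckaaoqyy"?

Each output is the input with this applied: take characters alternately from the front and the back (1st, last, 2nd, 2nd-last, ...).
"tjicxshckaaoqyy" → "tyjyiqcoxasahkc".

tyjyiqcoxasahkc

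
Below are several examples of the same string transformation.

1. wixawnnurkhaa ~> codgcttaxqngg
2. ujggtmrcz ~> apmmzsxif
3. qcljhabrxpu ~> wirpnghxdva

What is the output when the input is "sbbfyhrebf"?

Each output is the input with this applied: shift every letter 6 places forward in the alphabet (wrapping around).
"sbbfyhrebf" → "yhhlenxkhl".

yhhlenxkhl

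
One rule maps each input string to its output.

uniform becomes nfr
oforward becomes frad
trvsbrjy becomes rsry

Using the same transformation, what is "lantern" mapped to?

atr

The rule is to keep every other character starting from the second (positions 2nd, 4th, 6th, ...).
For "lantern" the result is "atr".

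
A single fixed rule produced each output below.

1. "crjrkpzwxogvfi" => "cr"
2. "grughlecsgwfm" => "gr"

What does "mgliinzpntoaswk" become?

The rule is to keep only the first 2 characters.
On "mgliinzpntoaswk" that produces "mg".

mg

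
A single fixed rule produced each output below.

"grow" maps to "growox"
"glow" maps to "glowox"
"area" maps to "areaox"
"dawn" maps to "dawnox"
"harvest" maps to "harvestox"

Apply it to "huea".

What's happening: append "ox".
So "huea" becomes "hueaox".

hueaox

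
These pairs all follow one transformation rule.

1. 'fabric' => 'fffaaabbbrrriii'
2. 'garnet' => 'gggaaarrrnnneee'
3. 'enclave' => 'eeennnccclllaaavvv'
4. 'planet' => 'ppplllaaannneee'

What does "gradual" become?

gggrrraaaddduuuaaa

What's happening: delete the last character, then repeat every character 3 times.
On "gradual": the first step gives "gradua", and the second then gives "gggrrraaaddduuuaaa".
(Check on "fabric": → "fabri" → "fffaaabbbrrriii" ✓)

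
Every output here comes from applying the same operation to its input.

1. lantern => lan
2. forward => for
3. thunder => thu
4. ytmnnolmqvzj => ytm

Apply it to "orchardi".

orc

What's happening: keep only the first 3 characters.
Doing the same to "orchardi": "orc".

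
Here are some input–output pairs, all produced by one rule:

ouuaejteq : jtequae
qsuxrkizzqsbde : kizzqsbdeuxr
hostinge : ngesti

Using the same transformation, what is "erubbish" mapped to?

Each output is the input with this applied: delete the first 2 characters, then move the first 3 characters to the end (rotate left by 3).
Working it through for "erubbish": intermediate "ubbish", final "ishubb".
(Check on "qsuxrkizzqsbde": → "uxrkizzqsbde" → "kizzqsbdeuxr" ✓)

ishubb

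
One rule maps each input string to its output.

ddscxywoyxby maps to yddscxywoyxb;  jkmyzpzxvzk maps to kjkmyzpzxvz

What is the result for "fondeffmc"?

What's happening: move the last character to the front.
"fondeffmc" → "cfondeffm".

cfondeffm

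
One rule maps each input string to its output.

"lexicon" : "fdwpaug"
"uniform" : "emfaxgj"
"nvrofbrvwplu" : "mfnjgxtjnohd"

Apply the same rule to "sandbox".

Each output is the input with this applied: move the last character to the front, then shift every letter 8 places backward in the alphabet (wrapping around).
For "sandbox", step one produces "xsandbo"; step two turns that into "pksfvtg".
(Check on "lexicon": → "nlexico" → "fdwpaug" ✓)

pksfvtg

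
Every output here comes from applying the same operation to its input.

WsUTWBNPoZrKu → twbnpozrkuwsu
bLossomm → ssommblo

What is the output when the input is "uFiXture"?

Looking at the pairs, the operation is to move the first 3 characters to the end (rotate left by 3), then convert every letter to lowercase.
Doing the same to "uFiXture": "xtureufi".

xtureufi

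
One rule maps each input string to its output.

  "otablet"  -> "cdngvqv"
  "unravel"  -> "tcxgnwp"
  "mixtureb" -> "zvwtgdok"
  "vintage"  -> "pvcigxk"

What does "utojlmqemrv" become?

The rule is to shift every letter 2 places forward in the alphabet (wrapping around), then move the first 2 characters to the end (rotate left by 2).
"utojlmqemrv" → "wvqlnosgotx" → "qlnosgotxwv".

qlnosgotxwv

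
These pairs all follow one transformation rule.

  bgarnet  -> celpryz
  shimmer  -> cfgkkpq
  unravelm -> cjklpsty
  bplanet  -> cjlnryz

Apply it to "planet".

The rule is to shift every letter 2 places backward in the alphabet (wrapping around), then sort the characters into alphabetical order.
On "planet": the first step gives "njylcr", and the second then gives "cjlnry".

cjlnry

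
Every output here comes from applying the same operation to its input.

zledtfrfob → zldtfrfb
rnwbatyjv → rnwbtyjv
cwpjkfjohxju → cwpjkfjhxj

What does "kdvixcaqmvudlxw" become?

kdvxcqmvdlxw

The pattern: remove every vowel.
Doing the same to "kdvixcaqmvudlxw": "kdvxcqmvdlxw".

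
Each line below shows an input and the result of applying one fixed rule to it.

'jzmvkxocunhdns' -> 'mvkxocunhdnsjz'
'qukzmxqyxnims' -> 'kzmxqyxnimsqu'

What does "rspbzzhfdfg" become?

Looking at the pairs, the operation is to move the first 2 characters to the end (rotate left by 2).
So "rspbzzhfdfg" becomes "pbzzhfdfgrs".

pbzzhfdfgrs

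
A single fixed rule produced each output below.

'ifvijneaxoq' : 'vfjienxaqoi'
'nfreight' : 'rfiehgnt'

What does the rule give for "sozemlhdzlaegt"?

zomehlzdalgest

Looking at the pairs, the operation is to move the first character to the end, then swap each adjacent pair of characters (1↔2, 3↔4, ...).
Starting from "sozemlhdzlaegt": after the first operation, "ozemlhdzlaegts"; after the second, "zomehlzdalgest".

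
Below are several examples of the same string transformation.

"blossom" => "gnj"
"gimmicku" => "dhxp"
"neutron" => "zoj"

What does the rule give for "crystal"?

mnv

What's happening: shift every letter 5 places backward in the alphabet (wrapping around), then keep every other character starting from the second (positions 2nd, 4th, 6th, ...).
Starting from "crystal": after the first operation, "xmtnovg"; after the second, "mnv".
(Check on "neutron": → "izpomji" → "zoj" ✓)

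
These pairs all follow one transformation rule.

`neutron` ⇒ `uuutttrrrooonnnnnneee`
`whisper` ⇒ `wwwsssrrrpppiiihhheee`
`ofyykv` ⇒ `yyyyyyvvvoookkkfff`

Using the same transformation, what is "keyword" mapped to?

yyywwwrrroookkkeeeddd

The rule is to sort the characters into reverse alphabetical order, then repeat every character 3 times.
On "keyword": the first step gives "ywroked", and the second then gives "yyywwwrrroookkkeeeddd".
(Check on "whisper": → "wsrpihe" → "wwwsssrrrpppiiihhheee" ✓)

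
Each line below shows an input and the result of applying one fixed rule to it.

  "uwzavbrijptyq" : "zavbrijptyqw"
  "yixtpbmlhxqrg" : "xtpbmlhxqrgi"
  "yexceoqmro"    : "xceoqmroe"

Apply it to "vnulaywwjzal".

ulaywwjzaln

In each case the input is transformed by: delete the first character, then move the first character to the end.
Doing the same to "vnulaywwjzal": "ulaywwjzaln".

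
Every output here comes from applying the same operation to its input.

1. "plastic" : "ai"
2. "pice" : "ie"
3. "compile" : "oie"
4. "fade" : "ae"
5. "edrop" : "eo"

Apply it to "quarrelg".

uae

In each case the input is transformed by: keep only the vowels.
So "quarrelg" becomes "uae".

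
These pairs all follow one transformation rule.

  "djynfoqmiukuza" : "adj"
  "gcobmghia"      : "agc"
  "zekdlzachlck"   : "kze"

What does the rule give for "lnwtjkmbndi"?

iln

Looking at the pairs, the operation is to move the first 2 characters to the end (rotate left by 2), then keep only the last 3 characters.
Starting from "lnwtjkmbndi": after the first operation, "wtjkmbndiln"; after the second, "iln".
(Check on "gcobmghia": → "obmghiagc" → "agc" ✓)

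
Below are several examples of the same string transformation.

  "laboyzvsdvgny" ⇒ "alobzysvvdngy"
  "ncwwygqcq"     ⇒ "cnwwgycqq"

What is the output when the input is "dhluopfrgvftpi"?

hdulporfvgtfip

In each case the input is transformed by: swap each adjacent pair of characters (1↔2, 3↔4, ...).
For "dhluopfrgvftpi" the result is "hdulporfvgtfip".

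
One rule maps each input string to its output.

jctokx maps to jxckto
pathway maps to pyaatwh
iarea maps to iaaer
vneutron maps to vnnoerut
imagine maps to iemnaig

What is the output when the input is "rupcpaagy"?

The pattern: take characters alternately from the front and the back (1st, last, 2nd, 2nd-last, ...).
Applying that to "rupcpaagy" gives "ryugpacap".

ryugpacap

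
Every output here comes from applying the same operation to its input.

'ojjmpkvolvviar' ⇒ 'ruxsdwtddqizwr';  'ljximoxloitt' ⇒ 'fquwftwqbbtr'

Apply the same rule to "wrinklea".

qvstmiez

The pattern: shift every letter 8 places forward in the alphabet (wrapping around), then move the first 2 characters to the end (rotate left by 2).
On "wrinklea" that produces "qvstmiez".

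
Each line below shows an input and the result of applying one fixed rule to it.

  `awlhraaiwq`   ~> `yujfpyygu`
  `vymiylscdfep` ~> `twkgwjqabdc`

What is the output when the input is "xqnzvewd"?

volxtcu

Rule — shift every letter 2 places backward in the alphabet (wrapping around), then delete the last character.
For "xqnzvewd" the result is "volxtcu".
(Check on "vymiylscdfep": → "twkgwjqabdcn" → "twkgwjqabdc" ✓)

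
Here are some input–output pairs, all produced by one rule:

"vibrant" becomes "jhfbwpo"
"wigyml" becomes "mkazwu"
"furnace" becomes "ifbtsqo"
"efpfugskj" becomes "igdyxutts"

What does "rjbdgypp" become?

The rule is to sort the characters into reverse alphabetical order, then shift every letter 12 places backward in the alphabet (wrapping around).
On "rjbdgypp": the first step gives "yrppjgdb", and the second then gives "mfddxurp".

mfddxurp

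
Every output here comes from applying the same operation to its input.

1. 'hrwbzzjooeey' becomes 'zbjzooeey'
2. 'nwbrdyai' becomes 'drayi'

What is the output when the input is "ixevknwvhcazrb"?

kvwnhvacrzb

Each output is the input with this applied: delete the first 3 characters, then swap each adjacent pair of characters (1↔2, 3↔4, ...).
"ixevknwvhcazrb" → "kvwnhvacrzb".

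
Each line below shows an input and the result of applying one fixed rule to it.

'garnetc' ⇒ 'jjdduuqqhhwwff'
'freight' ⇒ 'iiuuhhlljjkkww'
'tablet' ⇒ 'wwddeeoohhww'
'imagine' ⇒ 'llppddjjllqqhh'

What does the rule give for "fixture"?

iillaawwxxuuhh

The rule is to double every character, then shift every letter 3 places forward in the alphabet (wrapping around).
Applying both steps to "fixture": "ffiixxttuurree", then "iillaawwxxuuhh".
(Check on "freight": → "ffrreeiigghhtt" → "iiuuhhlljjkkww" ✓)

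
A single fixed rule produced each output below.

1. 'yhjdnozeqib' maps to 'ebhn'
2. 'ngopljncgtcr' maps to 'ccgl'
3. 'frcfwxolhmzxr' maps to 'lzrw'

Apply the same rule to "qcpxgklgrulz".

What's happening: keep one character in every 3, starting at position 2 (positions 2nd, 5th, 8th, ...), then move the last 2 characters to the front (rotate right by 2).
"qcpxgklgrulz" → "cggl" → "glcg".

glcg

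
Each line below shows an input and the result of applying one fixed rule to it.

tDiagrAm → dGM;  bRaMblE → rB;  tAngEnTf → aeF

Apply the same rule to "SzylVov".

Zv

Each output is the input with this applied: keep one character in every 3, starting at position 2 (positions 2nd, 5th, 8th, ...), then flip the case of every letter.
Working it through for "SzylVov": intermediate "zV", final "Zv".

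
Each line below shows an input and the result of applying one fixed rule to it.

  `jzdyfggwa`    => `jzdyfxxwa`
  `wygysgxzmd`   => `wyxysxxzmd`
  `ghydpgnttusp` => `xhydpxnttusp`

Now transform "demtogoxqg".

demtoxoxqx

Each output is the input with this applied: replace every "g" with "x".
Doing the same to "demtogoxqg": "demtoxoxqx".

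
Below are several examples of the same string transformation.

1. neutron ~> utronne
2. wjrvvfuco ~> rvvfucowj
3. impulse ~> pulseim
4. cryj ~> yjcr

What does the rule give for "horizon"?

What's happening: move the first 2 characters to the end (rotate left by 2).
For "horizon" the result is "rizonho".

rizonho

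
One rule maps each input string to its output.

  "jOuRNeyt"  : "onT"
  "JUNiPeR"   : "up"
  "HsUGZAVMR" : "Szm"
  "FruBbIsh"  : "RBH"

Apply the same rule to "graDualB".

RUb

The transformation: flip the case of every letter, then keep one character in every 3, starting at position 2 (positions 2nd, 5th, 8th, ...).
Working it through for "graDualB": intermediate "GRAdUALb", final "RUb".
(Check on "JUNiPeR": → "junIpEr" → "up" ✓)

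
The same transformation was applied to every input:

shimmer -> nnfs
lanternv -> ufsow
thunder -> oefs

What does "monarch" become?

The pattern: delete the first 3 characters, then shift every letter 1 place forward in the alphabet (wrapping around).
Working it through for "monarch": intermediate "arch", final "bsdi".

bsdi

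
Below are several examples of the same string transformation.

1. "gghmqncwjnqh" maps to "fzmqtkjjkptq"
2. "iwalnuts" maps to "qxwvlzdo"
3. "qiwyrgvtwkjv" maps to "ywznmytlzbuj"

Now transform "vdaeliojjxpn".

rmmasqygdhol

What's happening: swap the front and back halves of the string, then shift every letter 3 places forward in the alphabet (wrapping around).
"vdaeliojjxpn" → "ojjxpnvdaeli" → "rmmasqygdhol".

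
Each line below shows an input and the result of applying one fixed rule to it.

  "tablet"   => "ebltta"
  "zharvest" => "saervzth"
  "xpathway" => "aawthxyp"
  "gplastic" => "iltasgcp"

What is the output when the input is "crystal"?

The transformation: take characters alternately from the front and the back (1st, last, 2nd, 2nd-last, ...), then move the first 3 characters to the end (rotate left by 3).
Doing the same to "crystal": "aytsclr".

aytsclr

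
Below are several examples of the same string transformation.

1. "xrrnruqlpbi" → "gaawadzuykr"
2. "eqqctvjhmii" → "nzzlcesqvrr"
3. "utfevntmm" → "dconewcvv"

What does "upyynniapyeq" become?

dyhhwwrjyhnz

Each output is the input with this applied: shift every letter 9 places forward in the alphabet (wrapping around).
So "upyynniapyeq" becomes "dyhhwwrjyhnz".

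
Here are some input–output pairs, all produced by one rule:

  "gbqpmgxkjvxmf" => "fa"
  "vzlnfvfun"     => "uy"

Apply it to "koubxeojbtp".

What's happening: shift every letter 1 place backward in the alphabet (wrapping around), then keep only the first 2 characters.
On "koubxeojbtp": the first step gives "jntawdniaso", and the second then gives "jn".

jn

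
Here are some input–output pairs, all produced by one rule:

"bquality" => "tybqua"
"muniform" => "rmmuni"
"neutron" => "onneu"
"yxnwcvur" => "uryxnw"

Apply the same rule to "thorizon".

The pattern: move the last 2 characters to the front (rotate right by 2), then delete the last 2 characters.
On "thorizon" that produces "onthor".

onthor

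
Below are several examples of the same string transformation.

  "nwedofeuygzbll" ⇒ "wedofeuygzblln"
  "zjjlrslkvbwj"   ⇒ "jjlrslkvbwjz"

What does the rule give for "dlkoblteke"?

lkoblteked

Looking at the pairs, the operation is to move the first character to the end.
On "dlkoblteke" that produces "lkoblteked".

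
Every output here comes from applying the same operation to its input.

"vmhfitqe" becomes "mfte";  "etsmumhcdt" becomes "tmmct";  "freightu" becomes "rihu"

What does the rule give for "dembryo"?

eby

Rule — keep every other character starting from the second (positions 2nd, 4th, 6th, ...).
For "dembryo" the result is "eby".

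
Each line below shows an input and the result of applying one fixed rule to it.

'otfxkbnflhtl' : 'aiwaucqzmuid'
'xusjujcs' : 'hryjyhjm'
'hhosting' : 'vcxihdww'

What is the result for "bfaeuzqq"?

The pattern: shift every letter 11 places backward in the alphabet (wrapping around), then reverse the string.
Applying both steps to "bfaeuzqq": "quptjoff", then "ffojtpuq".

ffojtpuq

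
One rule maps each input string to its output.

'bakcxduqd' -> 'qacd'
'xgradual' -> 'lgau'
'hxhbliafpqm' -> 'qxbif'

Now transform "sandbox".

oad

Looking at the pairs, the operation is to keep every other character starting from the second (positions 2nd, 4th, 6th, ...), then move the last character to the front.
On "sandbox": the first step gives "ado", and the second then gives "oad".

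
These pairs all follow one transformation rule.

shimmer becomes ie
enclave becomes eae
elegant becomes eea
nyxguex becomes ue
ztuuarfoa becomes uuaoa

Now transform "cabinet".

The transformation: keep only the vowels.
Applying that to "cabinet" gives "aie".

aie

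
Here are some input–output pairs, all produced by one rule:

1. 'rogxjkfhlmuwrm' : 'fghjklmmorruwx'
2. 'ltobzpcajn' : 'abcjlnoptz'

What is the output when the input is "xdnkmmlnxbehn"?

bdehklmmnnnxx

The transformation: sort the characters into alphabetical order.
On "xdnkmmlnxbehn" that produces "bdehklmmnnnxx".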